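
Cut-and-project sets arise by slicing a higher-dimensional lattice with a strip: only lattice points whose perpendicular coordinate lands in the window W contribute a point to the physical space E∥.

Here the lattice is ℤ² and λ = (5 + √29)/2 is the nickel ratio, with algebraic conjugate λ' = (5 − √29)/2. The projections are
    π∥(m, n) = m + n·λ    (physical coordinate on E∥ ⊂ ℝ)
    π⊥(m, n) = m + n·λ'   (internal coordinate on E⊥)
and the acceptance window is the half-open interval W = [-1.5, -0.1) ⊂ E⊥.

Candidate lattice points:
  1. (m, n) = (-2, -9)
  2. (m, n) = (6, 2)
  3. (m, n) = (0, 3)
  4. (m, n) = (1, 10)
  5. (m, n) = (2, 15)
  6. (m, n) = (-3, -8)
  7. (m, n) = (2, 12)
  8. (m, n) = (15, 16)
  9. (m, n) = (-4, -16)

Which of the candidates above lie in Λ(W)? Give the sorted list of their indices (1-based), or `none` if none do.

1, 3, 4, 5, 6, 7, 9

Numerically λ ≈ 5.1926 and λ' = −1/λ ≈ -0.1926.
#1 (-2,-9): internal coord -2 + (-9)·λ' = -0.2668; -0.2668 ∈ [-1.5, -0.1) → IN Λ
#2 (6,2): internal coord 6 + (2)·λ' = +5.6148; +5.6148 ∉ [-1.5, -0.1) → out
#3 (0,3): internal coord 0 + (3)·λ' = -0.5777; -0.5777 ∈ [-1.5, -0.1) → IN Λ
#4 (1,10): internal coord 1 + (10)·λ' = -0.9258; -0.9258 ∈ [-1.5, -0.1) → IN Λ
#5 (2,15): internal coord 2 + (15)·λ' = -0.8887; -0.8887 ∈ [-1.5, -0.1) → IN Λ
#6 (-3,-8): internal coord -3 + (-8)·λ' = -1.4593; -1.4593 ∈ [-1.5, -0.1) → IN Λ
#7 (2,12): internal coord 2 + (12)·λ' = -0.3110; -0.3110 ∈ [-1.5, -0.1) → IN Λ
#8 (15,16): internal coord 15 + (16)·λ' = +11.9187; +11.9187 ∉ [-1.5, -0.1) → out
#9 (-4,-16): internal coord -4 + (-16)·λ' = -0.9187; -0.9187 ∈ [-1.5, -0.1) → IN Λ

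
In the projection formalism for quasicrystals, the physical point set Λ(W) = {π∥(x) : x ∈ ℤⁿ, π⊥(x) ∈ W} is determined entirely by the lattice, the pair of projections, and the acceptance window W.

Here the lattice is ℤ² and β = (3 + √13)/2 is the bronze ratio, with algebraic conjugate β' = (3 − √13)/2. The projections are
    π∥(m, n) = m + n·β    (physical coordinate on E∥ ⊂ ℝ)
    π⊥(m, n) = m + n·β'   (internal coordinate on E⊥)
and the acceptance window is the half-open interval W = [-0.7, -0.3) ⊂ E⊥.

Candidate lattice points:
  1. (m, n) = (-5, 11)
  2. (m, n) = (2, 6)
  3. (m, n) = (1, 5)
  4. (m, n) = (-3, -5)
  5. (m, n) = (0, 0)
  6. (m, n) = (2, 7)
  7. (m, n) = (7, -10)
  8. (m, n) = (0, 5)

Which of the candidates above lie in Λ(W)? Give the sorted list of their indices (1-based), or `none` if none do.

β' = (3−√13)/2 ≈ -0.302776.
candidate 1: (m,n)=(-5,11) → π∥ = -5+11·β ≈ 31.330532, π⊥ = -5+11·β' ≈ -8.330532 ∉ [-0.7, -0.3) ⇒ out
candidate 2: (m,n)=(2,6) → π∥ = 2+6·β ≈ 21.816654, π⊥ = 2+6·β' ≈ 0.183346 ∉ [-0.7, -0.3) ⇒ out
candidate 3: (m,n)=(1,5) → π∥ = 1+5·β ≈ 17.513878, π⊥ = 1+5·β' ≈ -0.513878 ∈ [-0.7, -0.3) ⇒ IN Λ
candidate 4: (m,n)=(-3,-5) → π∥ = -3-5·β ≈ -19.513878, π⊥ = -3-5·β' ≈ -1.486122 ∉ [-0.7, -0.3) ⇒ out
candidate 5: (m,n)=(0,0) → π∥ = 0+0·β ≈ 0.000000, π⊥ = 0+0·β' ≈ 0.000000 ∉ [-0.7, -0.3) ⇒ out
candidate 6: (m,n)=(2,7) → π∥ = 2+7·β ≈ 25.119429, π⊥ = 2+7·β' ≈ -0.119429 ∉ [-0.7, -0.3) ⇒ out
candidate 7: (m,n)=(7,-10) → π∥ = 7-10·β ≈ -26.027756, π⊥ = 7-10·β' ≈ 10.027756 ∉ [-0.7, -0.3) ⇒ out
candidate 8: (m,n)=(0,5) → π∥ = 0+5·β ≈ 16.513878, π⊥ = 0+5·β' ≈ -1.513878 ∉ [-0.7, -0.3) ⇒ out

3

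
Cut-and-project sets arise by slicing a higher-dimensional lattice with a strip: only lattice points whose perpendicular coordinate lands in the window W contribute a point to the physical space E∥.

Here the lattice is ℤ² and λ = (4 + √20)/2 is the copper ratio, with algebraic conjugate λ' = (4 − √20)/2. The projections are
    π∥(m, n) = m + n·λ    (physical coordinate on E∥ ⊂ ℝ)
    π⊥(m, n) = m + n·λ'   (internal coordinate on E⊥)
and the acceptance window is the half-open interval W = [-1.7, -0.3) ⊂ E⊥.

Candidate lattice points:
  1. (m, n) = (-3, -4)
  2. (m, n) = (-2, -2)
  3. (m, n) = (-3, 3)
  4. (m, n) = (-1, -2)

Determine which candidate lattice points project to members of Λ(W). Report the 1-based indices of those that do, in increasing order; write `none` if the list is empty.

2, 4

Compute λ' = (4−√20)/2 = -0.23607, so π⊥(m,n) = m -0.23607·n.
#1 (-3,-4): internal coord -3 + (-4)·λ' = -2.05573; -2.05573 ∉ [-1.7, -0.3) → out
#2 (-2,-2): internal coord -2 + (-2)·λ' = -1.52786; -1.52786 ∈ [-1.7, -0.3) → IN Λ
#3 (-3,3): internal coord -3 + (3)·λ' = -3.70820; -3.70820 ∉ [-1.7, -0.3) → out
#4 (-1,-2): internal coord -1 + (-2)·λ' = -0.52786; -0.52786 ∈ [-1.7, -0.3) → IN Λ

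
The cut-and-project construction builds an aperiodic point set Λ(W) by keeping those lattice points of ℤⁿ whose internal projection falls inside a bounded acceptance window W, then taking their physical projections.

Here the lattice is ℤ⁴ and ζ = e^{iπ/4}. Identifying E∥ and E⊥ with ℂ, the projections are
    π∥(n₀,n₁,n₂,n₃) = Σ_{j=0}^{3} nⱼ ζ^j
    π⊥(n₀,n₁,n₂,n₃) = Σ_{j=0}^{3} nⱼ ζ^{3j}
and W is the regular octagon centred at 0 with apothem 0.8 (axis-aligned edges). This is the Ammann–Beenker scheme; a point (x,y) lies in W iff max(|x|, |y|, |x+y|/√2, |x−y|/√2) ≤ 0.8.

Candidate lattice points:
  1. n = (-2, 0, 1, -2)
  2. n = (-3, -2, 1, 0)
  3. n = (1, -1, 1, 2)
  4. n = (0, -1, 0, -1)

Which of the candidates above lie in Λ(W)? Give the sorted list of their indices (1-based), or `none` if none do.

none

With ζ = e^{iπ/4} the internal vectors are ζ^0,ζ^3,ζ^6,ζ^9.
candidate 1: n = (-2, 0, 1, -2) → π⊥ ≈ (-3.414214, -2.414214); max(|x|,|y|,|x±y|/√2) = 4.121320 > 0.8 ⇒ ∉ W
candidate 2: n = (-3, -2, 1, 0) → π⊥ ≈ (-1.585786, -2.414214); max(|x|,|y|,|x±y|/√2) = 2.828427 > 0.8 ⇒ ∉ W
candidate 3: n = (1, -1, 1, 2) → π⊥ ≈ (+3.121320, -0.292893); max(|x|,|y|,|x±y|/√2) = 3.121320 > 0.8 ⇒ ∉ W
candidate 4: n = (0, -1, 0, -1) → π⊥ ≈ (+0.000000, -1.414214); max(|x|,|y|,|x±y|/√2) = 1.414214 > 0.8 ⇒ ∉ W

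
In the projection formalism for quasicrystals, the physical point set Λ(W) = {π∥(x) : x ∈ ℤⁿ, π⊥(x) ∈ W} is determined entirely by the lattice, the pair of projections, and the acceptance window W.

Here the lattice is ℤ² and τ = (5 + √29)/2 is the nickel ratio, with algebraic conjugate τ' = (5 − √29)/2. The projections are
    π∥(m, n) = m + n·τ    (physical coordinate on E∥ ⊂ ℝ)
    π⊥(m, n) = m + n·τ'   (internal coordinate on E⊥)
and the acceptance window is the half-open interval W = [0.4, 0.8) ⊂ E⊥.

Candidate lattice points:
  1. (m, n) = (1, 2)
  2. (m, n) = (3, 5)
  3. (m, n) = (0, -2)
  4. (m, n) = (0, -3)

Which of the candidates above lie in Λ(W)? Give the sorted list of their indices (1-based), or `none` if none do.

1, 4

Compute τ' = (5−√29)/2 = -0.1926, so π⊥(m,n) = m -0.1926·n.
#1 (1,2): internal coord 1 + (2)·τ' = +0.6148; +0.6148 ∈ [0.4, 0.8) → IN Λ
#2 (3,5): internal coord 3 + (5)·τ' = +2.0371; +2.0371 ∉ [0.4, 0.8) → out
#3 (0,-2): internal coord 0 + (-2)·τ' = +0.3852; +0.3852 ∉ [0.4, 0.8) → out
#4 (0,-3): internal coord 0 + (-3)·τ' = +0.5777; +0.5777 ∈ [0.4, 0.8) → IN Λ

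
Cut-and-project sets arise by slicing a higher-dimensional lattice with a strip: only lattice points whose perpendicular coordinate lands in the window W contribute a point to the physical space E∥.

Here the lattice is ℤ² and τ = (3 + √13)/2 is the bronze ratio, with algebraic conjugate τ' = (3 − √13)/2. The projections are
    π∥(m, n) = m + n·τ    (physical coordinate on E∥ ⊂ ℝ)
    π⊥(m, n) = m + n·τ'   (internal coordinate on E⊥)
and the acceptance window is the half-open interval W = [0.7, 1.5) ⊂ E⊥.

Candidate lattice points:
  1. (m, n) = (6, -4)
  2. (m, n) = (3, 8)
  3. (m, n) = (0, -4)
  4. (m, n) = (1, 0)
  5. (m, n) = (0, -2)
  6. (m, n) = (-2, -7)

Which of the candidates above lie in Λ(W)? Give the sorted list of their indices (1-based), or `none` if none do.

3, 4

Numerically τ ≈ 3.3028 and τ' = −1/τ ≈ -0.3028.
#1 (6,-4): internal coord 6 + (-4)·τ' = +7.2111; +7.2111 ∉ [0.7, 1.5) → out
#2 (3,8): internal coord 3 + (8)·τ' = +0.5778; +0.5778 ∉ [0.7, 1.5) → out
#3 (0,-4): internal coord 0 + (-4)·τ' = +1.2111; +1.2111 ∈ [0.7, 1.5) → IN Λ
#4 (1,0): internal coord 1 + (0)·τ' = +1.0000; +1.0000 ∈ [0.7, 1.5) → IN Λ
#5 (0,-2): internal coord 0 + (-2)·τ' = +0.6056; +0.6056 ∉ [0.7, 1.5) → out
#6 (-2,-7): internal coord -2 + (-7)·τ' = +0.1194; +0.1194 ∉ [0.7, 1.5) → out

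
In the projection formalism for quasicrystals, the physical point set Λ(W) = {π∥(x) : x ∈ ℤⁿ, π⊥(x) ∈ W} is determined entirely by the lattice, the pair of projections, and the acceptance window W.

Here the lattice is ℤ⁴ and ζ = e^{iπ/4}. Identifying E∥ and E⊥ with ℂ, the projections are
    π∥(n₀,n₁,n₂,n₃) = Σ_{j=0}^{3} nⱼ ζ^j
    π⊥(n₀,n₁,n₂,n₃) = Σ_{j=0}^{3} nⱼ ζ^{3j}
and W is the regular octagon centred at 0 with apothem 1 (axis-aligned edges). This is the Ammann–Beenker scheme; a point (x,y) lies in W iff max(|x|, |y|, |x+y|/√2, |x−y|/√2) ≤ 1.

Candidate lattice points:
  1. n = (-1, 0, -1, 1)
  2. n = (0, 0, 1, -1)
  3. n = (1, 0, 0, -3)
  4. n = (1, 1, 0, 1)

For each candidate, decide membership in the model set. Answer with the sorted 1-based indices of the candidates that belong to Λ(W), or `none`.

Internal map: ζ^{3j} for j=0..3 gives (1,0), (−√2/2,√2/2), (0,−1), (√2/2,√2/2).
#1 (-1, 0, -1, 1): internal (-0.292893, 1.707107); octagon support 1.707107 vs apothem 1 → ∉ W
#2 (0, 0, 1, -1): internal (-0.707107, -1.707107); octagon support 1.707107 vs apothem 1 → ∉ W
#3 (1, 0, 0, -3): internal (-1.121320, -2.121320); octagon support 2.292893 vs apothem 1 → ∉ W
#4 (1, 1, 0, 1): internal (1.000000, 1.414214); octagon support 1.707107 vs apothem 1 → ∉ W

none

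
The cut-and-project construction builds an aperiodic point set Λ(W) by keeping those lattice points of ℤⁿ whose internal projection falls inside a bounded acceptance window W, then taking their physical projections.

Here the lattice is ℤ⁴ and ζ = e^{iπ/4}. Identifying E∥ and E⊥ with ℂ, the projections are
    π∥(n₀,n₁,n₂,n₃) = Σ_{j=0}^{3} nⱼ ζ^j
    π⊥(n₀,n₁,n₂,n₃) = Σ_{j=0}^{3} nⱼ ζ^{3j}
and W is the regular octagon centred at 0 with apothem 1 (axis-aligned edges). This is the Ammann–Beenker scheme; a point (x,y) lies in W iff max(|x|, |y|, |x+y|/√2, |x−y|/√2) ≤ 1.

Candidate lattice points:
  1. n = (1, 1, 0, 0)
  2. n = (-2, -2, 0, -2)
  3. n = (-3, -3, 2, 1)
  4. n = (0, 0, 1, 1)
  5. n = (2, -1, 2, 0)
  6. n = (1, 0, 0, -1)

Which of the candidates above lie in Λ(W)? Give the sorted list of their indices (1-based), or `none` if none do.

1, 4, 6

With ζ = e^{iπ/4} the internal vectors are ζ^0,ζ^3,ζ^6,ζ^9.
#1 (1, 1, 0, 0): internal (0.292893, 0.707107); octagon support 0.707107 vs apothem 1 → ∈ W
#2 (-2, -2, 0, -2): internal (-2.000000, -2.828427); octagon support 3.414214 vs apothem 1 → ∉ W
#3 (-3, -3, 2, 1): internal (-0.171573, -3.414214); octagon support 3.414214 vs apothem 1 → ∉ W
#4 (0, 0, 1, 1): internal (0.707107, -0.292893); octagon support 0.707107 vs apothem 1 → ∈ W
#5 (2, -1, 2, 0): internal (2.707107, -2.707107); octagon support 3.828427 vs apothem 1 → ∉ W
#6 (1, 0, 0, -1): internal (0.292893, -0.707107); octagon support 0.707107 vs apothem 1 → ∈ W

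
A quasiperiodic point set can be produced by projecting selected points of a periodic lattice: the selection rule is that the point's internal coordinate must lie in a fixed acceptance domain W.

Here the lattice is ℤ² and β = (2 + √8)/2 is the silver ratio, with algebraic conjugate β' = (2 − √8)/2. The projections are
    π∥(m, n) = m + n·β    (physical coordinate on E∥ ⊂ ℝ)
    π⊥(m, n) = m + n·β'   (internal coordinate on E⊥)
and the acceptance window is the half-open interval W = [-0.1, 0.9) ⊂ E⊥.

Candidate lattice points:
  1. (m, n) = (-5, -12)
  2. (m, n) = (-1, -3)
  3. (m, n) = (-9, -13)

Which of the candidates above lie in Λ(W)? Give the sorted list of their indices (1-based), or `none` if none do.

1, 2

Compute β' = (2−√8)/2 = -0.4142, so π⊥(m,n) = m -0.4142·n.
candidate 1: (m,n)=(-5,-12) → π∥ = -5-12·β ≈ -33.9706, π⊥ = -5-12·β' ≈ -0.0294 ∈ [-0.1, 0.9) ⇒ IN Λ
candidate 2: (m,n)=(-1,-3) → π∥ = -1-3·β ≈ -8.2426, π⊥ = -1-3·β' ≈ 0.2426 ∈ [-0.1, 0.9) ⇒ IN Λ
candidate 3: (m,n)=(-9,-13) → π∥ = -9-13·β ≈ -40.3848, π⊥ = -9-13·β' ≈ -3.6152 ∉ [-0.1, 0.9) ⇒ out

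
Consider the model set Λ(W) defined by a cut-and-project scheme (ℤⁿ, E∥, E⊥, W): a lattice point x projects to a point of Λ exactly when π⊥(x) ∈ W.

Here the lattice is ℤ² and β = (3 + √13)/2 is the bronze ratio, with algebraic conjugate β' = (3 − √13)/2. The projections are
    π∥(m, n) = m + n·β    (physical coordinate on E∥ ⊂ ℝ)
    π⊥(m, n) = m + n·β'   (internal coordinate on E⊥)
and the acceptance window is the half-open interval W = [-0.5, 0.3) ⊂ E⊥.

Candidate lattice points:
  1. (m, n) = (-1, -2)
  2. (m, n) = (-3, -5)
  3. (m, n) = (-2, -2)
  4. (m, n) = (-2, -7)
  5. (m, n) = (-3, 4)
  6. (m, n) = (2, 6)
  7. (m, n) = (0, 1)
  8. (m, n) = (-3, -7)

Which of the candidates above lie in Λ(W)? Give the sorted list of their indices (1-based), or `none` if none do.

1, 4, 6, 7

β' = (3−√13)/2 ≈ -0.302776.
candidate 1: (m,n)=(-1,-2) → π∥ = -1-2·β ≈ -7.605551, π⊥ = -1-2·β' ≈ -0.394449 ∈ [-0.5, 0.3) ⇒ IN Λ
candidate 2: (m,n)=(-3,-5) → π∥ = -3-5·β ≈ -19.513878, π⊥ = -3-5·β' ≈ -1.486122 ∉ [-0.5, 0.3) ⇒ out
candidate 3: (m,n)=(-2,-2) → π∥ = -2-2·β ≈ -8.605551, π⊥ = -2-2·β' ≈ -1.394449 ∉ [-0.5, 0.3) ⇒ out
candidate 4: (m,n)=(-2,-7) → π∥ = -2-7·β ≈ -25.119429, π⊥ = -2-7·β' ≈ 0.119429 ∈ [-0.5, 0.3) ⇒ IN Λ
candidate 5: (m,n)=(-3,4) → π∥ = -3+4·β ≈ 10.211103, π⊥ = -3+4·β' ≈ -4.211103 ∉ [-0.5, 0.3) ⇒ out
candidate 6: (m,n)=(2,6) → π∥ = 2+6·β ≈ 21.816654, π⊥ = 2+6·β' ≈ 0.183346 ∈ [-0.5, 0.3) ⇒ IN Λ
candidate 7: (m,n)=(0,1) → π∥ = 0+1·β ≈ 3.302776, π⊥ = 0+1·β' ≈ -0.302776 ∈ [-0.5, 0.3) ⇒ IN Λ
candidate 8: (m,n)=(-3,-7) → π∥ = -3-7·β ≈ -26.119429, π⊥ = -3-7·β' ≈ -0.880571 ∉ [-0.5, 0.3) ⇒ out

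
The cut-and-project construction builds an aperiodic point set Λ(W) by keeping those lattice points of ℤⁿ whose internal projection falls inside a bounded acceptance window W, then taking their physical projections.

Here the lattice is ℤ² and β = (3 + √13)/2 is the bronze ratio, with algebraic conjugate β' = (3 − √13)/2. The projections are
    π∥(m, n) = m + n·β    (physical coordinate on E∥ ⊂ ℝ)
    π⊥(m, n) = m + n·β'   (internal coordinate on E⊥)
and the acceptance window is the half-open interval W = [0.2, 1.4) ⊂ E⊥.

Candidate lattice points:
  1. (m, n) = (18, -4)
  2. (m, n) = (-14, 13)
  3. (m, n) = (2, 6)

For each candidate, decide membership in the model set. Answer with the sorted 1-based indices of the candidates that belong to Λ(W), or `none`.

Numerically β ≈ 3.302776 and β' = −1/β ≈ -0.302776.
#1 (18,-4): internal coord 18 + (-4)·β' = +19.211103; +19.211103 ∉ [0.2, 1.4) → out
#2 (-14,13): internal coord -14 + (13)·β' = -17.936083; -17.936083 ∉ [0.2, 1.4) → out
#3 (2,6): internal coord 2 + (6)·β' = +0.183346; +0.183346 ∉ [0.2, 1.4) → out

none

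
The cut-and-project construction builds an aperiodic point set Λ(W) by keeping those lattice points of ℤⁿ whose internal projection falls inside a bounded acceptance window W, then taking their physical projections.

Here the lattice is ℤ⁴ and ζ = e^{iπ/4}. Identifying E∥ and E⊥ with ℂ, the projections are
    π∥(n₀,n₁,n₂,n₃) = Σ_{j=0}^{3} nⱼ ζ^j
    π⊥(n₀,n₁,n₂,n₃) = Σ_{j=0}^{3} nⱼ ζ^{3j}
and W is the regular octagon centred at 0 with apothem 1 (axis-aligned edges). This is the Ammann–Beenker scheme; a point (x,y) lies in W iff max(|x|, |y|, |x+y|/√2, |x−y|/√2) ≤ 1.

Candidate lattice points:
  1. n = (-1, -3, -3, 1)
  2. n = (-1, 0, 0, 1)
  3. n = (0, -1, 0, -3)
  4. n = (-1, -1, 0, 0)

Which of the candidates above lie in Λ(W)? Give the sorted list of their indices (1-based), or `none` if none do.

2, 4

Internal map: ζ^{3j} for j=0..3 gives (1,0), (−√2/2,√2/2), (0,−1), (√2/2,√2/2).
candidate 1: n = (-1, -3, -3, 1) → π⊥ ≈ (+1.828427, +1.585786); max(|x|,|y|,|x±y|/√2) = 2.414214 > 1 ⇒ ∉ W
candidate 2: n = (-1, 0, 0, 1) → π⊥ ≈ (-0.292893, +0.707107); max(|x|,|y|,|x±y|/√2) = 0.707107 ≤ 1 ⇒ ∈ W
candidate 3: n = (0, -1, 0, -3) → π⊥ ≈ (-1.414214, -2.828427); max(|x|,|y|,|x±y|/√2) = 3.000000 > 1 ⇒ ∉ W
candidate 4: n = (-1, -1, 0, 0) → π⊥ ≈ (-0.292893, -0.707107); max(|x|,|y|,|x±y|/√2) = 0.707107 ≤ 1 ⇒ ∈ W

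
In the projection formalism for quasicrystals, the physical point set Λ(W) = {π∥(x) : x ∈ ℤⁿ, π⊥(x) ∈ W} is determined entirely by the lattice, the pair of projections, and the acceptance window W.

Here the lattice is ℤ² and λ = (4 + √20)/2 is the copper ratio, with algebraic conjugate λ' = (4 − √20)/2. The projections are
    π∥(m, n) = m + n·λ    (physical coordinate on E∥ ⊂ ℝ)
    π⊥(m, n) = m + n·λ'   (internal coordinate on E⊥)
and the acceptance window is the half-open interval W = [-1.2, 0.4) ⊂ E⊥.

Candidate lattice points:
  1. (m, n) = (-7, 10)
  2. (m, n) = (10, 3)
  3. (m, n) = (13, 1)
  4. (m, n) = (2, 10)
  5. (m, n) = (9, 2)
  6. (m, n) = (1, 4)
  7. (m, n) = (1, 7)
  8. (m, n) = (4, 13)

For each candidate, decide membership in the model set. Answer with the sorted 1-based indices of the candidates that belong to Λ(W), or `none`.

Compute λ' = (4−√20)/2 = -0.2361, so π⊥(m,n) = m -0.2361·n.
[1] lift (-7,10): star map gives -9.3607; window check -1.2 ≤ -9.3607 < 0.4 is false → out
[2] lift (10,3): star map gives 9.2918; window check -1.2 ≤ 9.2918 < 0.4 is false → out
[3] lift (13,1): star map gives 12.7639; window check -1.2 ≤ 12.7639 < 0.4 is false → out
[4] lift (2,10): star map gives -0.3607; window check -1.2 ≤ -0.3607 < 0.4 is true → IN Λ
[5] lift (9,2): star map gives 8.5279; window check -1.2 ≤ 8.5279 < 0.4 is false → out
[6] lift (1,4): star map gives 0.0557; window check -1.2 ≤ 0.0557 < 0.4 is true → IN Λ
[7] lift (1,7): star map gives -0.6525; window check -1.2 ≤ -0.6525 < 0.4 is true → IN Λ
[8] lift (4,13): star map gives 0.9311; window check -1.2 ≤ 0.9311 < 0.4 is false → out

4, 6, 7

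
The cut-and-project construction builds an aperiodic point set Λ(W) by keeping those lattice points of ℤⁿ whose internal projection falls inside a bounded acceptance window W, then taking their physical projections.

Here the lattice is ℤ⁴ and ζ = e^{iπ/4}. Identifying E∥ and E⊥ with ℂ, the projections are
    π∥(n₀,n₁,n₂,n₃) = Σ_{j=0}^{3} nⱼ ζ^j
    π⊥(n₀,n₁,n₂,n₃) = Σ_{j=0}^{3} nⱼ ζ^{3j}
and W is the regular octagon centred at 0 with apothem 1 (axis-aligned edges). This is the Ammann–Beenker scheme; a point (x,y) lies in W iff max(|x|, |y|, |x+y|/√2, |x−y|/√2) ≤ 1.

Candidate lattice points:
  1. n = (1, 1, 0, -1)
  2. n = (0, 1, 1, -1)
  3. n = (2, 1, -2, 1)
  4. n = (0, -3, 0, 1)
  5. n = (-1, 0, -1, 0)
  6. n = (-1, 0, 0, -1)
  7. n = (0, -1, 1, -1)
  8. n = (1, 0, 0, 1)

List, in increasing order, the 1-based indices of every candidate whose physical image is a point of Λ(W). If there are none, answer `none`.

π⊥(n) = n₀ + n₁ζ³ + n₂ζ⁶ + n₃ζ⁹ where ζ = e^{iπ/4}.
#1 (1, 1, 0, -1): internal (-0.41421, 0.00000); octagon support 0.41421 vs apothem 1 → ∈ W
#2 (0, 1, 1, -1): internal (-1.41421, -1.00000); octagon support 1.70711 vs apothem 1 → ∉ W
#3 (2, 1, -2, 1): internal (2.00000, 3.41421); octagon support 3.82843 vs apothem 1 → ∉ W
#4 (0, -3, 0, 1): internal (2.82843, -1.41421); octagon support 3.00000 vs apothem 1 → ∉ W
#5 (-1, 0, -1, 0): internal (-1.00000, 1.00000); octagon support 1.41421 vs apothem 1 → ∉ W
#6 (-1, 0, 0, -1): internal (-1.70711, -0.70711); octagon support 1.70711 vs apothem 1 → ∉ W
#7 (0, -1, 1, -1): internal (0.00000, -2.41421); octagon support 2.41421 vs apothem 1 → ∉ W
#8 (1, 0, 0, 1): internal (1.70711, 0.70711); octagon support 1.70711 vs apothem 1 → ∉ W

1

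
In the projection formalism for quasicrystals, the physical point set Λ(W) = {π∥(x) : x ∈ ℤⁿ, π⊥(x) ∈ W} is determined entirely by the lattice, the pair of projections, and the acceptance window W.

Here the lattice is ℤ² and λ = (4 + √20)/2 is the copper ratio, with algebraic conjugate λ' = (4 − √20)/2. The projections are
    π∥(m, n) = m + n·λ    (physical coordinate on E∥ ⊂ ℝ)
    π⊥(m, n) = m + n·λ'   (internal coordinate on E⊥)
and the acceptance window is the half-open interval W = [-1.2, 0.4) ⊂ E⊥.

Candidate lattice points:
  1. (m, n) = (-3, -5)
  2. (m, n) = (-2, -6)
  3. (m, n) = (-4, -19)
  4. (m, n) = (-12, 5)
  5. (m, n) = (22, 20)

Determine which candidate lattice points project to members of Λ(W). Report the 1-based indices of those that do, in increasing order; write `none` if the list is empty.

2

Numerically λ ≈ 4.236068 and λ' = −1/λ ≈ -0.236068.
#1 (-3,-5): internal coord -3 + (-5)·λ' = -1.819660; -1.819660 ∉ [-1.2, 0.4) → out
#2 (-2,-6): internal coord -2 + (-6)·λ' = -0.583592; -0.583592 ∈ [-1.2, 0.4) → IN Λ
#3 (-4,-19): internal coord -4 + (-19)·λ' = +0.485292; +0.485292 ∉ [-1.2, 0.4) → out
#4 (-12,5): internal coord -12 + (5)·λ' = -13.180340; -13.180340 ∉ [-1.2, 0.4) → out
#5 (22,20): internal coord 22 + (20)·λ' = +17.278640; +17.278640 ∉ [-1.2, 0.4) → out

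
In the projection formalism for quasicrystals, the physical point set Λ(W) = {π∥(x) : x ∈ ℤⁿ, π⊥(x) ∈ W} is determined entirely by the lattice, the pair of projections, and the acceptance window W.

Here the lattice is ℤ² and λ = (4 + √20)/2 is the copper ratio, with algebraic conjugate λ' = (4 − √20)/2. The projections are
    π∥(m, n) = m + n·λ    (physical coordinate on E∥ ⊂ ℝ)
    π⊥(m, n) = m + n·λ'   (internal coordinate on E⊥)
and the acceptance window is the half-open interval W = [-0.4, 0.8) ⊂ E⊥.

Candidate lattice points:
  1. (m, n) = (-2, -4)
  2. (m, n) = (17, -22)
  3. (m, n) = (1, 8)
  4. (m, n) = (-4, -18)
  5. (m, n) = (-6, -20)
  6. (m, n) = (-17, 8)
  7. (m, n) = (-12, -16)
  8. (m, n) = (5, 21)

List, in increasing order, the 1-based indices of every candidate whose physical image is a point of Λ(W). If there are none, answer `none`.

4, 8

Compute λ' = (4−√20)/2 = -0.236068, so π⊥(m,n) = m -0.236068·n.
[1] lift (-2,-4): star map gives -1.055728; window check -0.4 ≤ -1.055728 < 0.8 is false → out
[2] lift (17,-22): star map gives 22.193496; window check -0.4 ≤ 22.193496 < 0.8 is false → out
[3] lift (1,8): star map gives -0.888544; window check -0.4 ≤ -0.888544 < 0.8 is false → out
[4] lift (-4,-18): star map gives 0.249224; window check -0.4 ≤ 0.249224 < 0.8 is true → IN Λ
[5] lift (-6,-20): star map gives -1.278640; window check -0.4 ≤ -1.278640 < 0.8 is false → out
[6] lift (-17,8): star map gives -18.888544; window check -0.4 ≤ -18.888544 < 0.8 is false → out
[7] lift (-12,-16): star map gives -8.222912; window check -0.4 ≤ -8.222912 < 0.8 is false → out
[8] lift (5,21): star map gives 0.042572; window check -0.4 ≤ 0.042572 < 0.8 is true → IN Λ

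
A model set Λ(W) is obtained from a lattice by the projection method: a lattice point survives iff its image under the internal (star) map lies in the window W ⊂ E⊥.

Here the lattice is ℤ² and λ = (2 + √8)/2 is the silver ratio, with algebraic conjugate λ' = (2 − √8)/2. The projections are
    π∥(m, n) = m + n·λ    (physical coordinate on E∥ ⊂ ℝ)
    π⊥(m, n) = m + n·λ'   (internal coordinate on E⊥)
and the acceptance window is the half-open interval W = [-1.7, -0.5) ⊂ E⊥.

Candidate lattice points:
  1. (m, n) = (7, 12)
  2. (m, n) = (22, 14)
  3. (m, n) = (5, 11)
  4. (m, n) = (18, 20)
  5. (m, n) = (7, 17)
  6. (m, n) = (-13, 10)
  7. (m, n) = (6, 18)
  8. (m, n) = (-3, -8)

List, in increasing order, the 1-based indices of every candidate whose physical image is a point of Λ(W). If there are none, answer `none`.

Numerically λ ≈ 2.4142 and λ' = −1/λ ≈ -0.4142.
[1] lift (7,12): star map gives 2.0294; window check -1.7 ≤ 2.0294 < -0.5 is false → out
[2] lift (22,14): star map gives 16.2010; window check -1.7 ≤ 16.2010 < -0.5 is false → out
[3] lift (5,11): star map gives 0.4437; window check -1.7 ≤ 0.4437 < -0.5 is false → out
[4] lift (18,20): star map gives 9.7157; window check -1.7 ≤ 9.7157 < -0.5 is false → out
[5] lift (7,17): star map gives -0.0416; window check -1.7 ≤ -0.0416 < -0.5 is false → out
[6] lift (-13,10): star map gives -17.1421; window check -1.7 ≤ -17.1421 < -0.5 is false → out
[7] lift (6,18): star map gives -1.4558; window check -1.7 ≤ -1.4558 < -0.5 is true → IN Λ
[8] lift (-3,-8): star map gives 0.3137; window check -1.7 ≤ 0.3137 < -0.5 is false → out

7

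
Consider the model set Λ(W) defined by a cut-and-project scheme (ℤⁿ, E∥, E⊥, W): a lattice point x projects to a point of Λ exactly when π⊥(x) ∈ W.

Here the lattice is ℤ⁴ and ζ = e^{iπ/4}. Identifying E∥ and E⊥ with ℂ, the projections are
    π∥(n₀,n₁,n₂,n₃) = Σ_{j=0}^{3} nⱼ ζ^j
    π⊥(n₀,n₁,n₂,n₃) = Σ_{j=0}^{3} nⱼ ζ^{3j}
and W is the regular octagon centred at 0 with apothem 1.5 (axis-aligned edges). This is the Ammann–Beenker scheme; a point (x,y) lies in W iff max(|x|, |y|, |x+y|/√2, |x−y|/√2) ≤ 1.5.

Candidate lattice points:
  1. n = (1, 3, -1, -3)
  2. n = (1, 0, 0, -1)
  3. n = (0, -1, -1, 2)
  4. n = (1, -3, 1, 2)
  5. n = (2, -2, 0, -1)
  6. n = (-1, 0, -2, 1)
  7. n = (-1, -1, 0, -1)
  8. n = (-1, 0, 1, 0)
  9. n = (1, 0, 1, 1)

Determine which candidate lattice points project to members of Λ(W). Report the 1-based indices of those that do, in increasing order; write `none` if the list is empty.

2, 8

π⊥(n) = n₀ + n₁ζ³ + n₂ζ⁶ + n₃ζ⁹ where ζ = e^{iπ/4}.
candidate 1: n = (1, 3, -1, -3) → π⊥ ≈ (-3.24264, +1.00000); max(|x|,|y|,|x±y|/√2) = 3.24264 > 1.5 ⇒ ∉ W
candidate 2: n = (1, 0, 0, -1) → π⊥ ≈ (+0.29289, -0.70711); max(|x|,|y|,|x±y|/√2) = 0.70711 ≤ 1.5 ⇒ ∈ W
candidate 3: n = (0, -1, -1, 2) → π⊥ ≈ (+2.12132, +1.70711); max(|x|,|y|,|x±y|/√2) = 2.70711 > 1.5 ⇒ ∉ W
candidate 4: n = (1, -3, 1, 2) → π⊥ ≈ (+4.53553, -1.70711); max(|x|,|y|,|x±y|/√2) = 4.53553 > 1.5 ⇒ ∉ W
candidate 5: n = (2, -2, 0, -1) → π⊥ ≈ (+2.70711, -2.12132); max(|x|,|y|,|x±y|/√2) = 3.41421 > 1.5 ⇒ ∉ W
candidate 6: n = (-1, 0, -2, 1) → π⊥ ≈ (-0.29289, +2.70711); max(|x|,|y|,|x±y|/√2) = 2.70711 > 1.5 ⇒ ∉ W
candidate 7: n = (-1, -1, 0, -1) → π⊥ ≈ (-1.00000, -1.41421); max(|x|,|y|,|x±y|/√2) = 1.70711 > 1.5 ⇒ ∉ W
candidate 8: n = (-1, 0, 1, 0) → π⊥ ≈ (-1.00000, -1.00000); max(|x|,|y|,|x±y|/√2) = 1.41421 ≤ 1.5 ⇒ ∈ W
candidate 9: n = (1, 0, 1, 1) → π⊥ ≈ (+1.70711, -0.29289); max(|x|,|y|,|x±y|/√2) = 1.70711 > 1.5 ⇒ ∉ W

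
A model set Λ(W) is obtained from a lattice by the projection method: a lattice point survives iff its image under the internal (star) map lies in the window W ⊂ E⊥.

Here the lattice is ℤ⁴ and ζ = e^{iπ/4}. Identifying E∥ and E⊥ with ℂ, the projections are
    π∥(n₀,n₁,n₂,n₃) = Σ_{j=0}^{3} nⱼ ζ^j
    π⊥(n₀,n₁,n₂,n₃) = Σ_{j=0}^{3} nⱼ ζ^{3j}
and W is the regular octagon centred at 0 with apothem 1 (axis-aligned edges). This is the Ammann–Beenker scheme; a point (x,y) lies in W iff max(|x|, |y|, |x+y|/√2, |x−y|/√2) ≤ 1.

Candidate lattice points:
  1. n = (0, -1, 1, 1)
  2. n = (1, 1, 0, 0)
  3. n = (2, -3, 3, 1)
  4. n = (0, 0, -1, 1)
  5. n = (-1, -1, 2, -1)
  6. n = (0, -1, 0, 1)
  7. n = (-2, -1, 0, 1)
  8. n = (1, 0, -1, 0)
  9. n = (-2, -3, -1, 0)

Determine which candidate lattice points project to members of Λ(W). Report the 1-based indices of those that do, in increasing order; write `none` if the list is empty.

π⊥(n) = n₀ + n₁ζ³ + n₂ζ⁶ + n₃ζ⁹ where ζ = e^{iπ/4}.
candidate 1: n = (0, -1, 1, 1) → π⊥ ≈ (+1.414214, -1.000000); max(|x|,|y|,|x±y|/√2) = 1.707107 > 1 ⇒ ∉ W
candidate 2: n = (1, 1, 0, 0) → π⊥ ≈ (+0.292893, +0.707107); max(|x|,|y|,|x±y|/√2) = 0.707107 ≤ 1 ⇒ ∈ W
candidate 3: n = (2, -3, 3, 1) → π⊥ ≈ (+4.828427, -4.414214); max(|x|,|y|,|x±y|/√2) = 6.535534 > 1 ⇒ ∉ W
candidate 4: n = (0, 0, -1, 1) → π⊥ ≈ (+0.707107, +1.707107); max(|x|,|y|,|x±y|/√2) = 1.707107 > 1 ⇒ ∉ W
candidate 5: n = (-1, -1, 2, -1) → π⊥ ≈ (-1.000000, -3.414214); max(|x|,|y|,|x±y|/√2) = 3.414214 > 1 ⇒ ∉ W
candidate 6: n = (0, -1, 0, 1) → π⊥ ≈ (+1.414214, +0.000000); max(|x|,|y|,|x±y|/√2) = 1.414214 > 1 ⇒ ∉ W
candidate 7: n = (-2, -1, 0, 1) → π⊥ ≈ (-0.585786, +0.000000); max(|x|,|y|,|x±y|/√2) = 0.585786 ≤ 1 ⇒ ∈ W
candidate 8: n = (1, 0, -1, 0) → π⊥ ≈ (+1.000000, +1.000000); max(|x|,|y|,|x±y|/√2) = 1.414214 > 1 ⇒ ∉ W
candidate 9: n = (-2, -3, -1, 0) → π⊥ ≈ (+0.121320, -1.121320); max(|x|,|y|,|x±y|/√2) = 1.121320 > 1 ⇒ ∉ W

2, 7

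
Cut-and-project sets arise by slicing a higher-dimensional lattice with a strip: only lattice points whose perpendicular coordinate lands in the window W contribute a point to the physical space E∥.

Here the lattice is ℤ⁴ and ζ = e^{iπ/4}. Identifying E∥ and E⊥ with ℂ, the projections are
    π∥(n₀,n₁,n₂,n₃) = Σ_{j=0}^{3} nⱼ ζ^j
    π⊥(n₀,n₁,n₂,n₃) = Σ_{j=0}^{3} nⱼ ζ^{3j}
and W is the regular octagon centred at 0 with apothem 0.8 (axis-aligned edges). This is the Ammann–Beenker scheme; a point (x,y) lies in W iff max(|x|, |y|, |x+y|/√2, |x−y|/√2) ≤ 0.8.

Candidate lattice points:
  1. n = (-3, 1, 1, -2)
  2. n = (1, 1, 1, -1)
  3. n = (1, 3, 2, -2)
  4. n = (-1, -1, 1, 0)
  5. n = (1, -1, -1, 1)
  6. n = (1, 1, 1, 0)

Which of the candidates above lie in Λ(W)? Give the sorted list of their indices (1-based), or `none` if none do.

6

With ζ = e^{iπ/4} the internal vectors are ζ^0,ζ^3,ζ^6,ζ^9.
#1 (-3, 1, 1, -2): internal (-5.1213, -1.7071); octagon support 5.1213 vs apothem 0.8 → ∉ W
#2 (1, 1, 1, -1): internal (-0.4142, -1.0000); octagon support 1.0000 vs apothem 0.8 → ∉ W
#3 (1, 3, 2, -2): internal (-2.5355, -1.2929); octagon support 2.7071 vs apothem 0.8 → ∉ W
#4 (-1, -1, 1, 0): internal (-0.2929, -1.7071); octagon support 1.7071 vs apothem 0.8 → ∉ W
#5 (1, -1, -1, 1): internal (2.4142, 1.0000); octagon support 2.4142 vs apothem 0.8 → ∉ W
#6 (1, 1, 1, 0): internal (0.2929, -0.2929); octagon support 0.4142 vs apothem 0.8 → ∈ W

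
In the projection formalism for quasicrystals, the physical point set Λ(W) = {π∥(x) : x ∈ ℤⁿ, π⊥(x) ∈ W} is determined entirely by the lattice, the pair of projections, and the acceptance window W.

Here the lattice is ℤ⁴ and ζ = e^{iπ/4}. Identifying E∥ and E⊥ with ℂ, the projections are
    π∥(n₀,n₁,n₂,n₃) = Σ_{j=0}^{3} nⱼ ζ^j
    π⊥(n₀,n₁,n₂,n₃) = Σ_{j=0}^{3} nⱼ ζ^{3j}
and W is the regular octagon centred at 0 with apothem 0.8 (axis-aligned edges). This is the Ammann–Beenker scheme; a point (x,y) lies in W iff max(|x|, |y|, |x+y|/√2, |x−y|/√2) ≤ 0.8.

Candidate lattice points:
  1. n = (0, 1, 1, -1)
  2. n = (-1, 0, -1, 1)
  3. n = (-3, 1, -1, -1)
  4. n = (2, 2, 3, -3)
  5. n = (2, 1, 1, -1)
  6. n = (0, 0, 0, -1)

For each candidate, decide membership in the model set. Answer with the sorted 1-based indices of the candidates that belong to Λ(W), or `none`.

none

With ζ = e^{iπ/4} the internal vectors are ζ^0,ζ^3,ζ^6,ζ^9.
candidate 1: n = (0, 1, 1, -1) → π⊥ ≈ (-1.4142, -1.0000); max(|x|,|y|,|x±y|/√2) = 1.7071 > 0.8 ⇒ ∉ W
candidate 2: n = (-1, 0, -1, 1) → π⊥ ≈ (-0.2929, +1.7071); max(|x|,|y|,|x±y|/√2) = 1.7071 > 0.8 ⇒ ∉ W
candidate 3: n = (-3, 1, -1, -1) → π⊥ ≈ (-4.4142, +1.0000); max(|x|,|y|,|x±y|/√2) = 4.4142 > 0.8 ⇒ ∉ W
candidate 4: n = (2, 2, 3, -3) → π⊥ ≈ (-1.5355, -3.7071); max(|x|,|y|,|x±y|/√2) = 3.7071 > 0.8 ⇒ ∉ W
candidate 5: n = (2, 1, 1, -1) → π⊥ ≈ (+0.5858, -1.0000); max(|x|,|y|,|x±y|/√2) = 1.1213 > 0.8 ⇒ ∉ W
candidate 6: n = (0, 0, 0, -1) → π⊥ ≈ (-0.7071, -0.7071); max(|x|,|y|,|x±y|/√2) = 1.0000 > 0.8 ⇒ ∉ W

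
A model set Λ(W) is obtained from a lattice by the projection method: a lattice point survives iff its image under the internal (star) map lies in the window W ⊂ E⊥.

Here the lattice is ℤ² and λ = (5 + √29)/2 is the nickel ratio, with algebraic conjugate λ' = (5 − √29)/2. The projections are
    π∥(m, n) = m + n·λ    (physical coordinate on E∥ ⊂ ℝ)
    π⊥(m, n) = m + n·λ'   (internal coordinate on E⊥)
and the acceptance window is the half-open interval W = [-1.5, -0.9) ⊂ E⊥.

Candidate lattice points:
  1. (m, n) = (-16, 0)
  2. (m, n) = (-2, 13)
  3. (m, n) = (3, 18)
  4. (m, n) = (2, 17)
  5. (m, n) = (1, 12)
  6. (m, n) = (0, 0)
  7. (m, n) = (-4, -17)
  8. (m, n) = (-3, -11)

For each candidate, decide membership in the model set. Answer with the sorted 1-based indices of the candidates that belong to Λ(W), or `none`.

Compute λ' = (5−√29)/2 = -0.1926, so π⊥(m,n) = m -0.1926·n.
candidate 1: (m,n)=(-16,0) → π∥ = -16+0·λ ≈ -16.0000, π⊥ = -16+0·λ' ≈ -16.0000 ∉ [-1.5, -0.9) ⇒ out
candidate 2: (m,n)=(-2,13) → π∥ = -2+13·λ ≈ 65.5036, π⊥ = -2+13·λ' ≈ -4.5036 ∉ [-1.5, -0.9) ⇒ out
candidate 3: (m,n)=(3,18) → π∥ = 3+18·λ ≈ 96.4665, π⊥ = 3+18·λ' ≈ -0.4665 ∉ [-1.5, -0.9) ⇒ out
candidate 4: (m,n)=(2,17) → π∥ = 2+17·λ ≈ 90.2739, π⊥ = 2+17·λ' ≈ -1.2739 ∈ [-1.5, -0.9) ⇒ IN Λ
candidate 5: (m,n)=(1,12) → π∥ = 1+12·λ ≈ 63.3110, π⊥ = 1+12·λ' ≈ -1.3110 ∈ [-1.5, -0.9) ⇒ IN Λ
candidate 6: (m,n)=(0,0) → π∥ = 0+0·λ ≈ 0.0000, π⊥ = 0+0·λ' ≈ 0.0000 ∉ [-1.5, -0.9) ⇒ out
candidate 7: (m,n)=(-4,-17) → π∥ = -4-17·λ ≈ -92.2739, π⊥ = -4-17·λ' ≈ -0.7261 ∉ [-1.5, -0.9) ⇒ out
candidate 8: (m,n)=(-3,-11) → π∥ = -3-11·λ ≈ -60.1184, π⊥ = -3-11·λ' ≈ -0.8816 ∉ [-1.5, -0.9) ⇒ out

4, 5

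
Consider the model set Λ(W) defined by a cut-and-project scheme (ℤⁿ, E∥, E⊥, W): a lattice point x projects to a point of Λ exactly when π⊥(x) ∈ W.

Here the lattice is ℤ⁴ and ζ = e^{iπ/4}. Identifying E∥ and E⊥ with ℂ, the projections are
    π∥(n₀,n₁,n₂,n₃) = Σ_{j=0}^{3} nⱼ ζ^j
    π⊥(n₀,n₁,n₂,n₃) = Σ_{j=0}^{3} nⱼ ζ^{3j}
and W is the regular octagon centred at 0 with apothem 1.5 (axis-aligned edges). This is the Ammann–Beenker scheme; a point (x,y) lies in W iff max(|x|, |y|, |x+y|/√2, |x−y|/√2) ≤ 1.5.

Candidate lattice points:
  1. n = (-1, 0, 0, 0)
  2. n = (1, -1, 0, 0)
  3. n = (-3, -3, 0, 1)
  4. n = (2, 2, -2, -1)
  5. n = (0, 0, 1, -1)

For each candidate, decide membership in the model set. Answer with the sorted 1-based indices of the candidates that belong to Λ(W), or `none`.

1, 3

With ζ = e^{iπ/4} the internal vectors are ζ^0,ζ^3,ζ^6,ζ^9.
#1 (-1, 0, 0, 0): internal (-1.000000, 0.000000); octagon support 1.000000 vs apothem 1.5 → ∈ W
#2 (1, -1, 0, 0): internal (1.707107, -0.707107); octagon support 1.707107 vs apothem 1.5 → ∉ W
#3 (-3, -3, 0, 1): internal (-0.171573, -1.414214); octagon support 1.414214 vs apothem 1.5 → ∈ W
#4 (2, 2, -2, -1): internal (-0.121320, 2.707107); octagon support 2.707107 vs apothem 1.5 → ∉ W
#5 (0, 0, 1, -1): internal (-0.707107, -1.707107); octagon support 1.707107 vs apothem 1.5 → ∉ W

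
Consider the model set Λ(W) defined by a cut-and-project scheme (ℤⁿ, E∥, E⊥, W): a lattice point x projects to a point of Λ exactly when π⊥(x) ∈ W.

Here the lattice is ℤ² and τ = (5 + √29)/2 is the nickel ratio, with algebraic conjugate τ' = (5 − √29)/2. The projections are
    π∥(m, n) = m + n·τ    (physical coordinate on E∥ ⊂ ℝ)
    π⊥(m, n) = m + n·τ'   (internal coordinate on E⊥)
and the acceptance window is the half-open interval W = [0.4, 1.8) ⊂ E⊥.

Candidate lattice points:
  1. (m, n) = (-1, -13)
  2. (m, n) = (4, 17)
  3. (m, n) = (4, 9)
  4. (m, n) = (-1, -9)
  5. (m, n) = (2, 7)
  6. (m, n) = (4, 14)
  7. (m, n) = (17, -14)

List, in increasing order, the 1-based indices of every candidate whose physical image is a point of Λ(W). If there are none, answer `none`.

1, 2, 4, 5, 6

τ' = (5−√29)/2 ≈ -0.1926.
#1 (-1,-13): internal coord -1 + (-13)·τ' = +1.5036; +1.5036 ∈ [0.4, 1.8) → IN Λ
#2 (4,17): internal coord 4 + (17)·τ' = +0.7261; +0.7261 ∈ [0.4, 1.8) → IN Λ
#3 (4,9): internal coord 4 + (9)·τ' = +2.2668; +2.2668 ∉ [0.4, 1.8) → out
#4 (-1,-9): internal coord -1 + (-9)·τ' = +0.7332; +0.7332 ∈ [0.4, 1.8) → IN Λ
#5 (2,7): internal coord 2 + (7)·τ' = +0.6519; +0.6519 ∈ [0.4, 1.8) → IN Λ
#6 (4,14): internal coord 4 + (14)·τ' = +1.3038; +1.3038 ∈ [0.4, 1.8) → IN Λ
#7 (17,-14): internal coord 17 + (-14)·τ' = +19.6962; +19.6962 ∉ [0.4, 1.8) → out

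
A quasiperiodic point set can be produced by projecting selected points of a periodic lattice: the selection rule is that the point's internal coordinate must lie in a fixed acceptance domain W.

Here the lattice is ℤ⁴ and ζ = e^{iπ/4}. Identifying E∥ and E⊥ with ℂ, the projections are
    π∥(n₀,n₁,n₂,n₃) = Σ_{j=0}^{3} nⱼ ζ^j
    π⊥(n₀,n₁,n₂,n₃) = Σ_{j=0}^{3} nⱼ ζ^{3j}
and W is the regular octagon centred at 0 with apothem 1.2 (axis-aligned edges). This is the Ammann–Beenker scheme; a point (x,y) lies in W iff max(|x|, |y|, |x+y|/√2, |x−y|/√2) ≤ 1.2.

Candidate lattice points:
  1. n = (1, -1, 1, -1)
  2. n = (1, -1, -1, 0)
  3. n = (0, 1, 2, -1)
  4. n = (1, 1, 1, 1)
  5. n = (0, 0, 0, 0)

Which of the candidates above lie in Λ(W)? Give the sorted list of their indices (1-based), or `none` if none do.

With ζ = e^{iπ/4} the internal vectors are ζ^0,ζ^3,ζ^6,ζ^9.
candidate 1: n = (1, -1, 1, -1) → π⊥ ≈ (+1.0000, -2.4142); max(|x|,|y|,|x±y|/√2) = 2.4142 > 1.2 ⇒ ∉ W
candidate 2: n = (1, -1, -1, 0) → π⊥ ≈ (+1.7071, +0.2929); max(|x|,|y|,|x±y|/√2) = 1.7071 > 1.2 ⇒ ∉ W
candidate 3: n = (0, 1, 2, -1) → π⊥ ≈ (-1.4142, -2.0000); max(|x|,|y|,|x±y|/√2) = 2.4142 > 1.2 ⇒ ∉ W
candidate 4: n = (1, 1, 1, 1) → π⊥ ≈ (+1.0000, +0.4142); max(|x|,|y|,|x±y|/√2) = 1.0000 ≤ 1.2 ⇒ ∈ W
candidate 5: n = (0, 0, 0, 0) → π⊥ ≈ (+0.0000, +0.0000); max(|x|,|y|,|x±y|/√2) = 0.0000 ≤ 1.2 ⇒ ∈ W

4, 5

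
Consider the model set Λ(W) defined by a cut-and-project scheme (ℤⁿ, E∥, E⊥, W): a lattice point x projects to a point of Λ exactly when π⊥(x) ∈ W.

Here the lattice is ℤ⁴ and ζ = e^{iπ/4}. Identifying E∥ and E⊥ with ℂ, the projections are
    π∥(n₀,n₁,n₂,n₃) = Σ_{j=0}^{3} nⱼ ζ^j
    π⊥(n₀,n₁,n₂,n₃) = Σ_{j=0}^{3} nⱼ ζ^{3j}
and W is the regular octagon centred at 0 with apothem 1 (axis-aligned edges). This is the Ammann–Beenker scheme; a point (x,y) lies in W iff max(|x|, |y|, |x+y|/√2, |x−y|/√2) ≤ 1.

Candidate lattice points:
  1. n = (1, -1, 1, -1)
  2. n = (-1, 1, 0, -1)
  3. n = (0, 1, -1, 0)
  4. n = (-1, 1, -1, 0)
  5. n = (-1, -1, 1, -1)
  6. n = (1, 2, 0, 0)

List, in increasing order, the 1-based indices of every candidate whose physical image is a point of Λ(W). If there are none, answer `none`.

none

π⊥(n) = n₀ + n₁ζ³ + n₂ζ⁶ + n₃ζ⁹ where ζ = e^{iπ/4}.
#1 (1, -1, 1, -1): internal (1.0000, -2.4142); octagon support 2.4142 vs apothem 1 → ∉ W
#2 (-1, 1, 0, -1): internal (-2.4142, 0.0000); octagon support 2.4142 vs apothem 1 → ∉ W
#3 (0, 1, -1, 0): internal (-0.7071, 1.7071); octagon support 1.7071 vs apothem 1 → ∉ W
#4 (-1, 1, -1, 0): internal (-1.7071, 1.7071); octagon support 2.4142 vs apothem 1 → ∉ W
#5 (-1, -1, 1, -1): internal (-1.0000, -2.4142); octagon support 2.4142 vs apothem 1 → ∉ W
#6 (1, 2, 0, 0): internal (-0.4142, 1.4142); octagon support 1.4142 vs apothem 1 → ∉ W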